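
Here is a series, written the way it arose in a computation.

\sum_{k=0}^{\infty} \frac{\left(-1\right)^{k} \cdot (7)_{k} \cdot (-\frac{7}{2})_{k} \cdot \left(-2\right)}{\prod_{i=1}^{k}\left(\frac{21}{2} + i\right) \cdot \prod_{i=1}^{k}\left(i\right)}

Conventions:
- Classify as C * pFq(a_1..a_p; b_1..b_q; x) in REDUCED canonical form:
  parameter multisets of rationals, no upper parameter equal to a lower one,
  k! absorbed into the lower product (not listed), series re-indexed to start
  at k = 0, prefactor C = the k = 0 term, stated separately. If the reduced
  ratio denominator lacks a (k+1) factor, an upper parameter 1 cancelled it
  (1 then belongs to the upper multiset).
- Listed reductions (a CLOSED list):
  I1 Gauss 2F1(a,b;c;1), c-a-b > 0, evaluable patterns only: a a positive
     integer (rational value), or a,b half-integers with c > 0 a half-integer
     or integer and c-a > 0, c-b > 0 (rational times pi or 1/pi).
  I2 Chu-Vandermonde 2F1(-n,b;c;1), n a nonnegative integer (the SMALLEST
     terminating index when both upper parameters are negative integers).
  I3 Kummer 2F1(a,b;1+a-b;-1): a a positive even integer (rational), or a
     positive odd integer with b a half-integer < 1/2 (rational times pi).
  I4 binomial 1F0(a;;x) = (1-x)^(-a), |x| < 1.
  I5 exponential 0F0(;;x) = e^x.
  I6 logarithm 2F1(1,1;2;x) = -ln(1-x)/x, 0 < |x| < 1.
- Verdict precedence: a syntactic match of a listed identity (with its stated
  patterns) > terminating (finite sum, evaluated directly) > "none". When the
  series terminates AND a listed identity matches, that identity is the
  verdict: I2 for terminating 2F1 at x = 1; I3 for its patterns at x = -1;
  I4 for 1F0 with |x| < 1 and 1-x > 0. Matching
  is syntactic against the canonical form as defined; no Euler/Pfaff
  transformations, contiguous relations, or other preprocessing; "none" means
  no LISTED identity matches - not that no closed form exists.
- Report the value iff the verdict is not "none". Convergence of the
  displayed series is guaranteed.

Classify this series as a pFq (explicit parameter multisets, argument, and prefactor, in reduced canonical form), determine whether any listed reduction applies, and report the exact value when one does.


First insight: t_0 = -2 here, and the product of the first k integers (C = -2) is k!.
Adjacent-term ratio: r(k) = -1 * (k-\frac{7}{2}) (k+7) / [(k+\frac{23}{2}) (k+1)] - rational in k. x = -1; t_0 = -2; negate the roots.

Prefactor -2, argument -1: 2F1 with upper {-\frac{7}{2}, 7} over lower {\frac{23}{2}}. Verdict: Kummer's theorem (I3) matches (x = -1; c = \frac{23}{2} equals 1+a-b for upper {-\frac{7}{2}, 7}: listed pattern). Exact value: \left(-\frac{14549535}{4194304}\right) \cdot \pi.


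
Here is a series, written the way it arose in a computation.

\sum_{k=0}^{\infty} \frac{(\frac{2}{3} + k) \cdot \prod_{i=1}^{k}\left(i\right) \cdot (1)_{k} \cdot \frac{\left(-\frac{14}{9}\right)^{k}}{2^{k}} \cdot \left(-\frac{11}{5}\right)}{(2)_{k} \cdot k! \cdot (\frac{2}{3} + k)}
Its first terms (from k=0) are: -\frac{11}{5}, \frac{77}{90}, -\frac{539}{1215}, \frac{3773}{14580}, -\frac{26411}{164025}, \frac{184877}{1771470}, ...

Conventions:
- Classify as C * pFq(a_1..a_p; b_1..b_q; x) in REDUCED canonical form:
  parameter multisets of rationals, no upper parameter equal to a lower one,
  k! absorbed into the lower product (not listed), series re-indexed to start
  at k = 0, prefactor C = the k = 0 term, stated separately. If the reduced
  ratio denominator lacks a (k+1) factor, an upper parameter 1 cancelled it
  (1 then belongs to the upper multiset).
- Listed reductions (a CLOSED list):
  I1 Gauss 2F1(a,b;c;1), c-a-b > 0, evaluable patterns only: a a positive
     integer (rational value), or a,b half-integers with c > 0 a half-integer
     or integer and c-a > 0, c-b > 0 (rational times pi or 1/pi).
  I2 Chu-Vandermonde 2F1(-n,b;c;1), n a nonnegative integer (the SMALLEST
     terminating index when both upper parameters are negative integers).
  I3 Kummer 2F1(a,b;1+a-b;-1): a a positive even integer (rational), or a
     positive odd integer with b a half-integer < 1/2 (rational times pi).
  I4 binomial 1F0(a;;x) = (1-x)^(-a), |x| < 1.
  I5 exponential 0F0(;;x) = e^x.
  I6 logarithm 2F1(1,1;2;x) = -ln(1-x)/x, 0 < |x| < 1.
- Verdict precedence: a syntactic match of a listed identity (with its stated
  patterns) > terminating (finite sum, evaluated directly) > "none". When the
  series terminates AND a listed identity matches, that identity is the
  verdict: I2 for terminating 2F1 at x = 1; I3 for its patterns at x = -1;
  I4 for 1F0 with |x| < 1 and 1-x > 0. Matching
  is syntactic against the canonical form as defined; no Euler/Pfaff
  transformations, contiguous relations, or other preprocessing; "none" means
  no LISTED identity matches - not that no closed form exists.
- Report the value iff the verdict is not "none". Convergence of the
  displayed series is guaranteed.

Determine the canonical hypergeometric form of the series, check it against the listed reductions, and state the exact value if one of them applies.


First insight: x = -\frac{7}{9} and k + 2/3 divides numerator and denominator alike; prefactor -11/5 after cancelling.
Step ratio: r(k) = -\frac{7}{9} * (k+1) (k+1) / [(k+2) (k+1)] - poly over poly, x = -\frac{7}{9} from leading terms; C = -\frac{11}{5} at k = 0.

Classification (C = -\frac{11}{5}): 2F1 with upper {1, 1}, lower {2}, argument x = -\frac{7}{9}. Verdict at x = -\frac{7}{9}: logarithm (I6) matches (the logarithm: parameters (1,1;2), x = -\frac{7}{9}). Value: \left(-\frac{99}{35}\right) \cdot \ln\left(\frac{16}{9}\right).


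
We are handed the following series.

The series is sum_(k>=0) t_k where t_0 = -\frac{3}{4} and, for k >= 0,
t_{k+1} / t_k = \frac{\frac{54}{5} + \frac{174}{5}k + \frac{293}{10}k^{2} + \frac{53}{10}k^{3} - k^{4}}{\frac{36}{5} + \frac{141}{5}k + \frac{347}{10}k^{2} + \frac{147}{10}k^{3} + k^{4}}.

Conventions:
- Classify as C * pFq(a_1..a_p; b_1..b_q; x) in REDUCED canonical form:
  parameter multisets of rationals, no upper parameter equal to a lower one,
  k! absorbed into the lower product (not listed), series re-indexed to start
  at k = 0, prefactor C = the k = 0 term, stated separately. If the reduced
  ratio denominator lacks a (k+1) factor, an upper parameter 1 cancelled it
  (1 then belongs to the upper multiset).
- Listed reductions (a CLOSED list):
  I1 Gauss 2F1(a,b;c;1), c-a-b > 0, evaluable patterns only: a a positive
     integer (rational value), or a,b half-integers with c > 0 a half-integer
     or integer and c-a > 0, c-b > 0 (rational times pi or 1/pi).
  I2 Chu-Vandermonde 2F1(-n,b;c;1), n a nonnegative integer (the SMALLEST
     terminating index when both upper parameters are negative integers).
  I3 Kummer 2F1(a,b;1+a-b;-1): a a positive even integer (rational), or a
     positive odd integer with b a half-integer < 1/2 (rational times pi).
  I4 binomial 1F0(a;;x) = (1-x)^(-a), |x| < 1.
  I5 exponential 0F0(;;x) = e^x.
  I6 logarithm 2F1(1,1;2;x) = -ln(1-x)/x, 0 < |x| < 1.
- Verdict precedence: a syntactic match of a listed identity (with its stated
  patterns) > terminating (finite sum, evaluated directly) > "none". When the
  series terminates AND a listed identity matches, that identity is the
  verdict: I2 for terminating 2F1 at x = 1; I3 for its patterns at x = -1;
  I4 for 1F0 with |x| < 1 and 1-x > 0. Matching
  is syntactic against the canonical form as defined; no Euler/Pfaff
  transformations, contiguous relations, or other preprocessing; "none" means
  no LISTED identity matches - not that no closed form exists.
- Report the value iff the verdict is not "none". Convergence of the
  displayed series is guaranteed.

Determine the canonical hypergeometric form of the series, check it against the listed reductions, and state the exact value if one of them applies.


Canonical form: C = -\frac{3}{4} times 2F1 with upper {-9, 2}, lower {12}, x = -1. Verdict: Kummer (I3) matches (x = -1; c = 12 equals 1+a-b for upper {-9, 2}: listed pattern). Sum: -\frac{33}{8}.

Key observation: t_0 = -\frac{3}{4} here, and the parameter 6/5 appears in both the upper and lower lists and cancels (alongside the other common factor).
Ratio: r(k) = -1 * (k-9) (k+2) / [(k+12) (k+1)] - rational; roots negated = parameters, x = -1, C = -\frac{3}{4}.


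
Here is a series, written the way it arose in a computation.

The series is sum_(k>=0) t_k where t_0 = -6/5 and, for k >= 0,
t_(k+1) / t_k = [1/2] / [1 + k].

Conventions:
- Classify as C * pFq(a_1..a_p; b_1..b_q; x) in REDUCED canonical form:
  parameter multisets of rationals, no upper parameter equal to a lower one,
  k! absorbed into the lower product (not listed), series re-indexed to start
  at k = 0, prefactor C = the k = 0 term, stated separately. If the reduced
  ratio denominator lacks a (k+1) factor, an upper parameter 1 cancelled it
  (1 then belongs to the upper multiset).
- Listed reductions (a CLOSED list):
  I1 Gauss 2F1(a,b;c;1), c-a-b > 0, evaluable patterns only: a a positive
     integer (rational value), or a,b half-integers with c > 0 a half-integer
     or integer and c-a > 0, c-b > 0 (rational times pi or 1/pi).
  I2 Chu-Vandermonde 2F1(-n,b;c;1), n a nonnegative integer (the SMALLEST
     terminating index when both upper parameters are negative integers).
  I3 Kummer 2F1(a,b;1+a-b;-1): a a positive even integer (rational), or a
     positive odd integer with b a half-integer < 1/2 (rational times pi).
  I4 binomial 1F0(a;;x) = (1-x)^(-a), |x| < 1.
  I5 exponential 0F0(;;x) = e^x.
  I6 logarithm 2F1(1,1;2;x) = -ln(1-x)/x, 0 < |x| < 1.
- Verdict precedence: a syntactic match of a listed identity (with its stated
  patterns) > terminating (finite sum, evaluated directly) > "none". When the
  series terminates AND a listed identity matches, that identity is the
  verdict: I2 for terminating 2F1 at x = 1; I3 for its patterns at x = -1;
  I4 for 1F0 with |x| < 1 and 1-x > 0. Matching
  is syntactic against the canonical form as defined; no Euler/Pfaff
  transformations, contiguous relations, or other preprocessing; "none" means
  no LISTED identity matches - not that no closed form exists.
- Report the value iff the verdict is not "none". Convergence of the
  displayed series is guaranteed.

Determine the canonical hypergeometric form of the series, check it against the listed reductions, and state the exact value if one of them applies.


This is -6/5 * 0F0(-; -; 1/2) in reduced canonical form. Verdict: exponential (I5) fires (the 0F0 exponential series at x = 1/2). Exact value: (-6/5) * e^(1/2).

Key observation: x = (1/2) and the expanded ratio factors over Q; C = -6/5, roots give parameters.
Adjacent-term ratio: r(k) = (1/2) * 1 / [(k+1)] - rational in k. x = (1/2); t_0 = -6/5; negate the roots.


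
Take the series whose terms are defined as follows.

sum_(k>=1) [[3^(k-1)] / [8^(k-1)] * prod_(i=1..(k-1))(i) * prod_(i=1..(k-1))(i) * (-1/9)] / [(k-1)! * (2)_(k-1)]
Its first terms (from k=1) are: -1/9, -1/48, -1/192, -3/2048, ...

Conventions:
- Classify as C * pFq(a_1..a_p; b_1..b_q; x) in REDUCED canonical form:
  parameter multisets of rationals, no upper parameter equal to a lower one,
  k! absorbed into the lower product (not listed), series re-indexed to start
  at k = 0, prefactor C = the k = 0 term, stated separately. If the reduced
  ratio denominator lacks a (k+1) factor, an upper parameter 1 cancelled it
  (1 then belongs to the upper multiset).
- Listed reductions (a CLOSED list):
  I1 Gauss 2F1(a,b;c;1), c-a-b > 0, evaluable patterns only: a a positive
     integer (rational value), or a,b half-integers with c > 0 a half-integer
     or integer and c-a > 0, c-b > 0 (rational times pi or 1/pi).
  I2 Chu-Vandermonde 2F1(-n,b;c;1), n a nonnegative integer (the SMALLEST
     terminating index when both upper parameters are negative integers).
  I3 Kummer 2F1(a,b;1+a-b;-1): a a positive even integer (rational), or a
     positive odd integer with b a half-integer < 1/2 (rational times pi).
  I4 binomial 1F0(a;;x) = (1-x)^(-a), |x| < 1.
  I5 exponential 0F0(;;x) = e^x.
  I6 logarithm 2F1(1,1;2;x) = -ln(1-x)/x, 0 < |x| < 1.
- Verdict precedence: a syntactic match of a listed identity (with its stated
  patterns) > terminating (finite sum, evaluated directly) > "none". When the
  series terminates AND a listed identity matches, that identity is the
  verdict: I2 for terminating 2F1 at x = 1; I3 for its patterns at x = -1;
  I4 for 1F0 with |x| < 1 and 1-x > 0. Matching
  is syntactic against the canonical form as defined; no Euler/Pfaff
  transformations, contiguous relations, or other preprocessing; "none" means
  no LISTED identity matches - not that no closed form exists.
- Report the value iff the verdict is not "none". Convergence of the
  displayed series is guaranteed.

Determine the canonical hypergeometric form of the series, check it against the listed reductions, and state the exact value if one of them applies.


Classification (C = -1/9): 2F1 with upper {1, 1}, lower {2}, argument x = 3/8. Verdict: the logarithmic series (I6) applies (the logarithm: parameters (1,1;2), x = 3/8). Value: (8/27) * ln(5/8).

Key step: from the first term -1/9: the running product (C = -1/9, x = 3/8) telescopes to a rising factorial.
Ratio: r(k) = (3/8) * (k+1) (k+1) / [(k+2) (k+1)] - rational; roots negated = parameters, x = (3/8), C = -1/9.


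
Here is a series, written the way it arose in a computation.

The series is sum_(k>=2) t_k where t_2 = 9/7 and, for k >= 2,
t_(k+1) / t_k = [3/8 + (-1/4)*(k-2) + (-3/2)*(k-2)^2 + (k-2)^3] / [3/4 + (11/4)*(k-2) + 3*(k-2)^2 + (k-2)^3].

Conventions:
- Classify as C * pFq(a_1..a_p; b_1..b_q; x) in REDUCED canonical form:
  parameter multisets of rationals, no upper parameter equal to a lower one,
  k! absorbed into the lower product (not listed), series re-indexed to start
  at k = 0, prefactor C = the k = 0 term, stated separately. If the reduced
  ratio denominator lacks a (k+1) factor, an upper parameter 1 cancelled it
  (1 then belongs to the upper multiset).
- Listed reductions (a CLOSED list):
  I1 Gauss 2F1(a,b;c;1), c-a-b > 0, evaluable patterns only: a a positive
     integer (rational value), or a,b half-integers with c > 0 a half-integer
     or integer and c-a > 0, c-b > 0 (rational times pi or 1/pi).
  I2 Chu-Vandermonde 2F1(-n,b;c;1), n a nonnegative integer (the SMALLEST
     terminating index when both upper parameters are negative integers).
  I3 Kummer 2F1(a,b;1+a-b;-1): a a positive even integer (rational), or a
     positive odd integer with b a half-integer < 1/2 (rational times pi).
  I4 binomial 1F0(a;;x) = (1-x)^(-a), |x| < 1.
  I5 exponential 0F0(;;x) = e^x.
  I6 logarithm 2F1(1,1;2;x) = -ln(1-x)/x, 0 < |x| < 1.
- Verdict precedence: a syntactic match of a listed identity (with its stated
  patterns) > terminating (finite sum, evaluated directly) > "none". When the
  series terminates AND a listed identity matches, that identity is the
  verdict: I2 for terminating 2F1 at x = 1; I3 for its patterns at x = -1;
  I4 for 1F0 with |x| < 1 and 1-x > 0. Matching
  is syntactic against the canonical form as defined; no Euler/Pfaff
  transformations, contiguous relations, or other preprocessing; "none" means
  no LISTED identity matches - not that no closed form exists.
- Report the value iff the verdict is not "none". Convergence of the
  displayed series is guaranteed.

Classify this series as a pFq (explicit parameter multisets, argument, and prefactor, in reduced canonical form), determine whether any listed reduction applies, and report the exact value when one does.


The tell: t_0 = 9/7 here, and the ratio is unreduced: k + 1/2 divides both sides (prefactor 9/7).
Term ratio: r(k) = 1 * (k-3/2) (k-1/2) / [(k+3/2) (k+1)] - rational in k. x = 1; t_0 = 9/7; negate the roots.

Prefactor 9/7, argument 1: 2F1 with upper {-3/2, -1/2} over lower {3/2}. Verdict: Gauss's theorem I1 (half-integer case) applies (x = 1; upper {-3/2, -1/2} half-integers, c = 3/2 in the evaluable pattern). Hence: (135/224) * pi.


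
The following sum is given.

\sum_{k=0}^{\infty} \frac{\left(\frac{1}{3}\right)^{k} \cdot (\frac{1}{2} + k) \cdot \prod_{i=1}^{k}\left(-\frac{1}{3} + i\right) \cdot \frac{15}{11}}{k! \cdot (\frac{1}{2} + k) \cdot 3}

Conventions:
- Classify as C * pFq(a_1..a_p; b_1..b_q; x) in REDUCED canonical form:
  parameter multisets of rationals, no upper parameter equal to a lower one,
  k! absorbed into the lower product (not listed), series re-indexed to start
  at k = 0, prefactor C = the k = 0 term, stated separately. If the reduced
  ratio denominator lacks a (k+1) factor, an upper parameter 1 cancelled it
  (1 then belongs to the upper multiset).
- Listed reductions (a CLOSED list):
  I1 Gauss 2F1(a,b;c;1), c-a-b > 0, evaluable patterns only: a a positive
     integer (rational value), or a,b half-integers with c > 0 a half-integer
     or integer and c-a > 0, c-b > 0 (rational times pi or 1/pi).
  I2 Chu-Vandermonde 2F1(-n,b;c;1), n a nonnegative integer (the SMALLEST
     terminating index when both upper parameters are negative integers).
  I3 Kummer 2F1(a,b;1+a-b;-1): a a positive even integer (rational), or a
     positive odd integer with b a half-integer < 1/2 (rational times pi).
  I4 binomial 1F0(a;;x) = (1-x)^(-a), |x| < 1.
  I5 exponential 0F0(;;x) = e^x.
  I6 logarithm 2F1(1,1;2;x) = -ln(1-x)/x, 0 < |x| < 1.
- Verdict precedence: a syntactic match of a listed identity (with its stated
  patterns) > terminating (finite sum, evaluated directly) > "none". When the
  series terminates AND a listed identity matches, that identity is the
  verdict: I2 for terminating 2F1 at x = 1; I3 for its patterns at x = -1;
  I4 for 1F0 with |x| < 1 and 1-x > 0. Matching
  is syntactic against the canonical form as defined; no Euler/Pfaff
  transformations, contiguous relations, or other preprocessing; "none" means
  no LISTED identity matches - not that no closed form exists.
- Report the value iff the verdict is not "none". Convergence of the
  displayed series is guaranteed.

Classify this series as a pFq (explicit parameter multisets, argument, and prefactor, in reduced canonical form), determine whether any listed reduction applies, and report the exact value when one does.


Canonical form: C = \frac{5}{11} times 1F0 with upper {\frac{2}{3}}, lower {-}, x = \frac{1}{3}. Verdict: the I4 binomial reduction matches (the 1F0 binomial series: exponent -2/3, x = \frac{1}{3}). Exact value: \frac{5}{11} \cdot \left(\frac{2}{3}\right)^{-\frac{2}{3}}.

Key step: with t_0 = \frac{5}{11}, the factor k + 1/2 cancels (top and bottom), leaving prefactor 5/11.
Consecutive-term ratio: r(k) = \frac{1}{3} * (k+\frac{2}{3}) / [(k+1)] ; factor over Q: parameters, x = \frac{1}{3}, and C = \frac{5}{11}.


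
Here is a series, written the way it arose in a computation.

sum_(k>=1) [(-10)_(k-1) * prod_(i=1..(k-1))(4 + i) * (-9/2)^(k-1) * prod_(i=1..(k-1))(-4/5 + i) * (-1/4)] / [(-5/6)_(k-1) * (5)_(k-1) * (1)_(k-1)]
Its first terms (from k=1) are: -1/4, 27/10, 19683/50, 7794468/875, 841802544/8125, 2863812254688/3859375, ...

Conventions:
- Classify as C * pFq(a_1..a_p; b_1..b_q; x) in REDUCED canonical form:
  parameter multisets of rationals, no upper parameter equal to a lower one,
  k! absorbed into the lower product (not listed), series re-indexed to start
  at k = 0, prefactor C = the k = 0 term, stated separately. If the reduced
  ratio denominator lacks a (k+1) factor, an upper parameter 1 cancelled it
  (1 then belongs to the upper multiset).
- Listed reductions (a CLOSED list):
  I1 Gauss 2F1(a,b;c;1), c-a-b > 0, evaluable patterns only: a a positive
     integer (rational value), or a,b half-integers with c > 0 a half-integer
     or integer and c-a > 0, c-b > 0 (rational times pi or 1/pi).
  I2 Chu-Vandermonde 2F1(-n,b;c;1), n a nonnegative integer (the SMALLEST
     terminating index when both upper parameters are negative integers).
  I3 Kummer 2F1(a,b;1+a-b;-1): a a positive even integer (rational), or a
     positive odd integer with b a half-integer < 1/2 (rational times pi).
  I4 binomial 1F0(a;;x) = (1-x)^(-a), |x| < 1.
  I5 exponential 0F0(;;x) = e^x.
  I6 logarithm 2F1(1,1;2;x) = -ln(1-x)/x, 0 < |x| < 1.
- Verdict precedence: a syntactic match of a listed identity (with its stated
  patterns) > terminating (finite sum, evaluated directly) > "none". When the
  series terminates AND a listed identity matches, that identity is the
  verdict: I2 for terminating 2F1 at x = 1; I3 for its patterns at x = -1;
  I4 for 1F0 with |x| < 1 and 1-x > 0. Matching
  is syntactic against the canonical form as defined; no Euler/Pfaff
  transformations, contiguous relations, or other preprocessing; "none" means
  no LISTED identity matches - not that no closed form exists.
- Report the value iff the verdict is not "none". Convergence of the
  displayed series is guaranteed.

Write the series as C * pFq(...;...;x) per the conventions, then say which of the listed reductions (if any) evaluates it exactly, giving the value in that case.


Prefactor -1/4, argument -9/2: 2F1 with upper {-10, 1/5} over lower {-5/6}. Verdict: terminating (-10 upstairs). 11 nonzero terms in all; added directly. Exact value: 6822360826922108754014047/94022817382812500.

First insight: x = (-9/2) and the running product (prefactor -1/4) telescopes to a rising factorial.
Adjacent-term ratio: r(k) = (-9/2) * (k-10) (k+1/5) / [(k-5/6) (k+1)] - rational in k, leading ratio (-9/2); with t_0 = -1/4, classification follows.


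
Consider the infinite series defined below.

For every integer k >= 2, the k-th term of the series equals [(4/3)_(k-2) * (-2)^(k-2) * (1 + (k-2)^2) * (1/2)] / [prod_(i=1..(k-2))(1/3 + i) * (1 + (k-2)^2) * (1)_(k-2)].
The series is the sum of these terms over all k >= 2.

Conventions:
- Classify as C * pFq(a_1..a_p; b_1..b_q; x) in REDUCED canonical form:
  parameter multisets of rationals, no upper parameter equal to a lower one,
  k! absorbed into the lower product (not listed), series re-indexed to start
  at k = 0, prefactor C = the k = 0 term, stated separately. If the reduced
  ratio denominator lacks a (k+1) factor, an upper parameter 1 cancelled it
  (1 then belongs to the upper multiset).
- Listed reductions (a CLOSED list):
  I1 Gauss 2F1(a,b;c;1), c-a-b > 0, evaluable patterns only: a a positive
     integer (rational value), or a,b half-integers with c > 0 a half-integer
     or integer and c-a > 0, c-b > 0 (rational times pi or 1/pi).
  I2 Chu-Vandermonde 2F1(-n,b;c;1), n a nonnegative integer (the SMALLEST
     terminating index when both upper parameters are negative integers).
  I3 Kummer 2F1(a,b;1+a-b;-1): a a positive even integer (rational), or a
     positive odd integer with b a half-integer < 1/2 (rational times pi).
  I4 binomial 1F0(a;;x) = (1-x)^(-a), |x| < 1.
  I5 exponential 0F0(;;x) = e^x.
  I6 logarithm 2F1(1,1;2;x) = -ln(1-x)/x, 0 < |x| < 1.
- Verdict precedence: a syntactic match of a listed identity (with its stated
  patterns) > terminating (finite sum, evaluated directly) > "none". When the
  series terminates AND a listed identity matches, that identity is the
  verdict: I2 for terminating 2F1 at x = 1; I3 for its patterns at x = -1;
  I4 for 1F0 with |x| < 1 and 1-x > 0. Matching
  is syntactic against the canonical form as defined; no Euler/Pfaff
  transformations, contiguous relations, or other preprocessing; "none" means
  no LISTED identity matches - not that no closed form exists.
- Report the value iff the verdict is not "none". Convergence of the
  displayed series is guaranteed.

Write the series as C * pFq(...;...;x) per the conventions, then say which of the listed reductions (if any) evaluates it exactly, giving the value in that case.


Key observation: t_0 being 1/2, the lower running product (prefactor 1/2) is a rising factorial.
Consecutive-term ratio: r(k) = (-2) * 1 / [(k+1)] - rational; roots negated = parameters, x = (-2), C = 1/2.

x = -2 here; the reduced form reads 0F0, upper {-}, lower {-}, C = 1/2. Verdict at x = -2: the exponential series (I5) matches (the 0F0 exponential series at x = -2). Sum: (1/2) * e^(-2).


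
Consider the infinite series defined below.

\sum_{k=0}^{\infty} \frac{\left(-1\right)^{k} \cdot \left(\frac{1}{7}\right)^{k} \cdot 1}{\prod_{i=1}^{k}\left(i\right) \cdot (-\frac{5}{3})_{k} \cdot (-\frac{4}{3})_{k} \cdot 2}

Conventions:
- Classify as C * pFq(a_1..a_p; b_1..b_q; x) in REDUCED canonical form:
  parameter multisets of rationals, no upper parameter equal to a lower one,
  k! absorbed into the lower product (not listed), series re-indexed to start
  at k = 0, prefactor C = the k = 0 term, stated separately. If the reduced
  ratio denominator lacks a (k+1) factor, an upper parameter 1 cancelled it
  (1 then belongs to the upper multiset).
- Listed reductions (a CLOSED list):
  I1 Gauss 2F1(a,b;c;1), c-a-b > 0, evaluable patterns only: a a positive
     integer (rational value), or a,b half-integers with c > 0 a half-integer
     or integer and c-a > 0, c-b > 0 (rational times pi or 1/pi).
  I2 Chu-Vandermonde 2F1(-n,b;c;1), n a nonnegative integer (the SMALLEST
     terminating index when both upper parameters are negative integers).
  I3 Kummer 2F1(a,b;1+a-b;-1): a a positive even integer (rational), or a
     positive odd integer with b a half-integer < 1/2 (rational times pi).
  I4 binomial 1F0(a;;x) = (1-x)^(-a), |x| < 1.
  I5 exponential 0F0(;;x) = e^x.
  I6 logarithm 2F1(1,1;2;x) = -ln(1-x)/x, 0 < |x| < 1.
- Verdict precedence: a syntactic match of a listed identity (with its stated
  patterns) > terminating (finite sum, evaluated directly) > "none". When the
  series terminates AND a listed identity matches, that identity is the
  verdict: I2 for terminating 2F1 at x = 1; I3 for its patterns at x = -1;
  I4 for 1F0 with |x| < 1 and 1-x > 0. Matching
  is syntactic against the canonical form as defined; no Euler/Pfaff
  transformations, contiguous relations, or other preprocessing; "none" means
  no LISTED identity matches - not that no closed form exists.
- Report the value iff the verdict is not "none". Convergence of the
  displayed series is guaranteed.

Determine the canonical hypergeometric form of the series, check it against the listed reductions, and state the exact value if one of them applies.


Prefactor \frac{1}{2}, argument -\frac{1}{7}: 0F2 with upper {-} over lower {-\frac{5}{3}, -\frac{4}{3}}. Verdict: none - this 0F2 at x = -\frac{1}{7} matches no listed pattern, and upper {-} holds no stopper.

First insight: t_0 being \frac{1}{2}, the constant factors (C = 1/2, x = -1/7) combine into one prefactor.
Step ratio: r(k) = -\frac{1}{7} * 1 / [(k-\frac{5}{3}) (k-\frac{4}{3}) (k+1)] ; factor over Q: parameters, x = -\frac{1}{7}, and C = \frac{1}{2}.


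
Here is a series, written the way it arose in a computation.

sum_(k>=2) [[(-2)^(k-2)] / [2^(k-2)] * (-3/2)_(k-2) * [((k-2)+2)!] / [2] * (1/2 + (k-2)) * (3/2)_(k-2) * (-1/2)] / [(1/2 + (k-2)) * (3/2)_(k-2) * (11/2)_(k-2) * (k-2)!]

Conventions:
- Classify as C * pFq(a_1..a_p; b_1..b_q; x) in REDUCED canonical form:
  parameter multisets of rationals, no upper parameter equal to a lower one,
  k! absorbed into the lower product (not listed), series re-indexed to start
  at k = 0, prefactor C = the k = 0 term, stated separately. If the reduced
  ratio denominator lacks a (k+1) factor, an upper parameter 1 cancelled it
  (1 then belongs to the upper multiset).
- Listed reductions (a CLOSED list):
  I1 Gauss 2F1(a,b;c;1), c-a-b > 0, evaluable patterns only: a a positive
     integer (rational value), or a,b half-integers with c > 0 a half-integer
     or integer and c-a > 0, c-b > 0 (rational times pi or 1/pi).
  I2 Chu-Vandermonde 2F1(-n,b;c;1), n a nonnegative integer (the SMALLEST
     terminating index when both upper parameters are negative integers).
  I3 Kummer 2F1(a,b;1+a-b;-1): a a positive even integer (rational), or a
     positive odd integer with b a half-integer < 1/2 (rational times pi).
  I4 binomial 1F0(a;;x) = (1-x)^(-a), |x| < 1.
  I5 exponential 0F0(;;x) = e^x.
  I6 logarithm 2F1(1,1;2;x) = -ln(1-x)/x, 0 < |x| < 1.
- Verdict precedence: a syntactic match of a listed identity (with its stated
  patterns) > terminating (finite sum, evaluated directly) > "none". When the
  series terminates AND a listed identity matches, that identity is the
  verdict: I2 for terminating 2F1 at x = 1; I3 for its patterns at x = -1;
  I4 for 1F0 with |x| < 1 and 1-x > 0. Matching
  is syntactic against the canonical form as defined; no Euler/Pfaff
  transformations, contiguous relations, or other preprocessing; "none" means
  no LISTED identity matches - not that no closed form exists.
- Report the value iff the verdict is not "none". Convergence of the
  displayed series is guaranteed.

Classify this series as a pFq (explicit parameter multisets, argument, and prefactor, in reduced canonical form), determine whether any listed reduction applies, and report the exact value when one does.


At argument -1: a 2F1 with upper {-3/2, 3}, lower {11/2}, scaled by C = -1/2. Verdict (x = -1): the Kummer evaluation I3 applies (x = -1; c = 11/2 equals 1+a-b for upper {-3/2, 3}: listed pattern). Its exact value is (-315/1024) * pi.

First insight: from the first term -1/2: the two k-th powers (C = -1/2) combine into one argument.
Step ratio: r(k) = (-1) * (k-3/2) (k+3) / [(k+11/2) (k+1)] - rational in k. x = (-1); t_0 = -1/2; negate the roots.


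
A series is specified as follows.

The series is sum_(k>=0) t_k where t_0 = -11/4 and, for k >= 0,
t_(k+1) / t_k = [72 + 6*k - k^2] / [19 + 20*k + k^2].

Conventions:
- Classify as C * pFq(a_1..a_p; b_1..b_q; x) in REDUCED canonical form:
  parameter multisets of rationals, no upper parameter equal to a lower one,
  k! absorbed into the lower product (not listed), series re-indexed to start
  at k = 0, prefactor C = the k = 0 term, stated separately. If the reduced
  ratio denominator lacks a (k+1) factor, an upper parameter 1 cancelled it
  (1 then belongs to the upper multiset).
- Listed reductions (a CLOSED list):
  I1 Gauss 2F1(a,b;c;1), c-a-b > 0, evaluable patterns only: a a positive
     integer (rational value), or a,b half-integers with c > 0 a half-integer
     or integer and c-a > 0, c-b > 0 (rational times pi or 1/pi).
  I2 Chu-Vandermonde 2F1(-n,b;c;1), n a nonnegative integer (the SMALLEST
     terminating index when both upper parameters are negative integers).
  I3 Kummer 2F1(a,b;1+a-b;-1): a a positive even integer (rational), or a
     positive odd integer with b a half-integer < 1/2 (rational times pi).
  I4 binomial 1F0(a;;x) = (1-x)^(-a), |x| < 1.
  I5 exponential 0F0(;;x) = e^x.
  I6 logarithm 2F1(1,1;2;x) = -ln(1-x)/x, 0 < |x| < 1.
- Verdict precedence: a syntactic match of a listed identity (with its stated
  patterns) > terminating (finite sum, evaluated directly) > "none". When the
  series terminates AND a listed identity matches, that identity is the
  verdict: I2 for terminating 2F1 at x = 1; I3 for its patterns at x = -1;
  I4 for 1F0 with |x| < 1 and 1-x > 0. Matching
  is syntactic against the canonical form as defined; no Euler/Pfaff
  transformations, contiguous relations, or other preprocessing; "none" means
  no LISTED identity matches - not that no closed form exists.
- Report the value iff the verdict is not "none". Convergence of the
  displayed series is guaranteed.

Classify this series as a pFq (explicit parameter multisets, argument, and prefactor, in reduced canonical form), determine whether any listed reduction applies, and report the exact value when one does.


The tell: with t_0 = -11/4, roots of the ratio polynomials (C = -11/4) are the negated parameters.
Ratio: r(k) = (-1) * (k-12) (k+6) / [(k+19) (k+1)] - rational in k. x = (-1); t_0 = -11/4; negate the roots.

This is -11/4 * 2F1(-12, 6; 19; -1) in reduced canonical form. Verdict: Kummer (I3) matches (x = -1; c = 19 equals 1+a-b for upper {-12, 6}: listed pattern). Hence: -561/5.


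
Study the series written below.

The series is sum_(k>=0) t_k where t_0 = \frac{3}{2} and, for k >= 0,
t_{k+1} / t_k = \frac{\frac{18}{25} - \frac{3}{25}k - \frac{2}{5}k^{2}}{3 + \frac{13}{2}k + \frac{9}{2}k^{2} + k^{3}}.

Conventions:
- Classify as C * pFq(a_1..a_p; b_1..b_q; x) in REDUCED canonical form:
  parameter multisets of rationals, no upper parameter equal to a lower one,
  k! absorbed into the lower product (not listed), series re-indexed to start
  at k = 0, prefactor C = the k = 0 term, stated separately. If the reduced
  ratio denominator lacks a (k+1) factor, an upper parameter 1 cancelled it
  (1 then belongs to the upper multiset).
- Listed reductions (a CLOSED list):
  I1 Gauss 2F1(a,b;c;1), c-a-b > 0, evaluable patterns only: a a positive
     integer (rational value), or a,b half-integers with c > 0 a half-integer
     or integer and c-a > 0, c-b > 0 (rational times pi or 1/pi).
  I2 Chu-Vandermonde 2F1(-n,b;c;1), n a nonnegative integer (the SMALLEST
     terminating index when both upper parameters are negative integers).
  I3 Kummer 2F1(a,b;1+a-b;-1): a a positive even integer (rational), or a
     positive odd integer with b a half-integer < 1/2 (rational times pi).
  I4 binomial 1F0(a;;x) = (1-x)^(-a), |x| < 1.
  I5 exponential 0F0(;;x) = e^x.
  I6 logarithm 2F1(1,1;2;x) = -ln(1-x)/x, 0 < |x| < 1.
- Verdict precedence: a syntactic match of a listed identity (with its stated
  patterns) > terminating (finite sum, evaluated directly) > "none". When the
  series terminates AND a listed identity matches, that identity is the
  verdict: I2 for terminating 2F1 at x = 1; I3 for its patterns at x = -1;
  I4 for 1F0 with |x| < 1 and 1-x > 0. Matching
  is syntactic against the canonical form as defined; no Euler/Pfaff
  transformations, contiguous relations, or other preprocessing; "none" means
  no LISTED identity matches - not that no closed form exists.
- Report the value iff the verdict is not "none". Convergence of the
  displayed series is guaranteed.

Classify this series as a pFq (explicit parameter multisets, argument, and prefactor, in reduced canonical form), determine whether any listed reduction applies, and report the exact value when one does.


Classification (C = \frac{3}{2}): 1F1 with upper {-\frac{6}{5}}, lower {2}, argument x = -\frac{2}{5}. Verdict: none. No listed pattern accepts 1F1(-\frac{6}{5}; 2; -\frac{2}{5}).

The tell: from the first term \frac{3}{2}: the expanded ratio factors over Q; C = 3/2, x = -2/5, roots give parameters.
Adjacent-term ratio: r(k) = -\frac{2}{5} * (k-\frac{6}{5}) / [(k+2) (k+1)] - rational in k. x = -\frac{2}{5}; t_0 = \frac{3}{2}; negate the roots.


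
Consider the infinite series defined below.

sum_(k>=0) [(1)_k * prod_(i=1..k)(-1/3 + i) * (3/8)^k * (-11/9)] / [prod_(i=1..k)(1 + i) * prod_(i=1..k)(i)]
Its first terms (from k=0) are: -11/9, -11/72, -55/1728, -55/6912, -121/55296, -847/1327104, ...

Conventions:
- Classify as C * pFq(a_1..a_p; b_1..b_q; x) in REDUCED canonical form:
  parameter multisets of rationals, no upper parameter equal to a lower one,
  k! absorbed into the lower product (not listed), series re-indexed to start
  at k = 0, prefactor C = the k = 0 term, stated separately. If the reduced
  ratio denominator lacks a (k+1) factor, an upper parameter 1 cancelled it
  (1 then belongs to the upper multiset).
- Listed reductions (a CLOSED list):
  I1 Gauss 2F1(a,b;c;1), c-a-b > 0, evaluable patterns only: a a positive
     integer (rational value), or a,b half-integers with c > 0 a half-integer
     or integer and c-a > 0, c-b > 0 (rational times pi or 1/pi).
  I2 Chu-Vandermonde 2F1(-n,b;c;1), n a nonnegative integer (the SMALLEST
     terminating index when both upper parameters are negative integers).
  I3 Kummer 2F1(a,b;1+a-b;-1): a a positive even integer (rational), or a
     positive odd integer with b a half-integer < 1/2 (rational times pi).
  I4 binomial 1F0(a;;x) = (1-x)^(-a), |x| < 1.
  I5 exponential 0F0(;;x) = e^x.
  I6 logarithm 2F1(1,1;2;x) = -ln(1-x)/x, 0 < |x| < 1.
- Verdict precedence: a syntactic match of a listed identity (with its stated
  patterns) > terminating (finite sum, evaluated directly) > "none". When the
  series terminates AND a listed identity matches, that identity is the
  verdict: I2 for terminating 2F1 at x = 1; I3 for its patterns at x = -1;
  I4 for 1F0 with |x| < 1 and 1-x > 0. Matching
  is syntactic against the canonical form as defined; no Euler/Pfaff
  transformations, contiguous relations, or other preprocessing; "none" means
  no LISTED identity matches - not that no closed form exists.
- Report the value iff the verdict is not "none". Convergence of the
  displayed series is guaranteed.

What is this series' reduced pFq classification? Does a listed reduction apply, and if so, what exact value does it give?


Classification (C = -11/9): 2F1 with upper {2/3, 1}, lower {2}, argument x = 3/8. Verdict: none - at argument 3/8 the multisets {2/3, 1} ; {2} match no listed identity.

First insight: x = (3/8) and the product of the first k integers (C = -11/9) is k!.
Adjacent-term ratio: r(k) = (3/8) * (k+2/3) (k+1) / [(k+2) (k+1)] ; factor over Q: parameters, x = (3/8), and C = -11/9.


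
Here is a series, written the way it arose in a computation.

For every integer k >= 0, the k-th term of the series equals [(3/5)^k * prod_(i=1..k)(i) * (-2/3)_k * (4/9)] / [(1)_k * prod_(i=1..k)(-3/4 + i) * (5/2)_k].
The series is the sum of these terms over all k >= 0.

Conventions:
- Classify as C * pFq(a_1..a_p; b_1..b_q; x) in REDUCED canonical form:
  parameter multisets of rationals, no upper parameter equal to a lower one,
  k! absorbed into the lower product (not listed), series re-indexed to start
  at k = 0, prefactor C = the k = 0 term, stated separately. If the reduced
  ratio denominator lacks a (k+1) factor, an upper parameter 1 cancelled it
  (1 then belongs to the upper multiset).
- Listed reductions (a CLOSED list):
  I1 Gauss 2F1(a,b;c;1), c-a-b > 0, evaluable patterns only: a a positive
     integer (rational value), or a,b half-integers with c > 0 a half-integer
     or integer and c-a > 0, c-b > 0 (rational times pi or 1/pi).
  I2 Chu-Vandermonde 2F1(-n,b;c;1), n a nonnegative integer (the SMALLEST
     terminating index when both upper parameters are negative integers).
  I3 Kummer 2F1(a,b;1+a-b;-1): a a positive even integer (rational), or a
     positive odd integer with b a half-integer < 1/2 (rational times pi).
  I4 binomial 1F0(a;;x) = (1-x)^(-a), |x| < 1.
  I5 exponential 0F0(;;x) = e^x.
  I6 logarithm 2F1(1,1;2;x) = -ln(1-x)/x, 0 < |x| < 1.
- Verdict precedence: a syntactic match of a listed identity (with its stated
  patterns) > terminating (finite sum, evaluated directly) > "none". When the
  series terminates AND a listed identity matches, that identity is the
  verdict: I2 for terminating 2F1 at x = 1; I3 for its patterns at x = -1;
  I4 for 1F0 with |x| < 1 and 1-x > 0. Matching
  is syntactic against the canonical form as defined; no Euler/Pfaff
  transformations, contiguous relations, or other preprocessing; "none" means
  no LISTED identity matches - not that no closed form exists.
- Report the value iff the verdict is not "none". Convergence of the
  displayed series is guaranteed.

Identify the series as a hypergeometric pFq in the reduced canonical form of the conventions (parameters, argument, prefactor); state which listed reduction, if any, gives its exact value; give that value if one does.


Canonical form: C = 4/9 times 2F2 with upper {-2/3, 1}, lower {1/4, 5/2}, x = 3/5. Verdict: none (x = 3/5): each listed identity misses the multisets {-2/3, 1} ; {1/4, 5/2}.

Key step: t_0 = 4/9 here, and (1)_k (prefactor 4/9) is k! itself.
Ratio: r(k) = (3/5) * (k-2/3) (k+1) / [(k+1/4) (k+5/2) (k+1)] - rational in k, leading ratio (3/5); with t_0 = 4/9, classification follows.


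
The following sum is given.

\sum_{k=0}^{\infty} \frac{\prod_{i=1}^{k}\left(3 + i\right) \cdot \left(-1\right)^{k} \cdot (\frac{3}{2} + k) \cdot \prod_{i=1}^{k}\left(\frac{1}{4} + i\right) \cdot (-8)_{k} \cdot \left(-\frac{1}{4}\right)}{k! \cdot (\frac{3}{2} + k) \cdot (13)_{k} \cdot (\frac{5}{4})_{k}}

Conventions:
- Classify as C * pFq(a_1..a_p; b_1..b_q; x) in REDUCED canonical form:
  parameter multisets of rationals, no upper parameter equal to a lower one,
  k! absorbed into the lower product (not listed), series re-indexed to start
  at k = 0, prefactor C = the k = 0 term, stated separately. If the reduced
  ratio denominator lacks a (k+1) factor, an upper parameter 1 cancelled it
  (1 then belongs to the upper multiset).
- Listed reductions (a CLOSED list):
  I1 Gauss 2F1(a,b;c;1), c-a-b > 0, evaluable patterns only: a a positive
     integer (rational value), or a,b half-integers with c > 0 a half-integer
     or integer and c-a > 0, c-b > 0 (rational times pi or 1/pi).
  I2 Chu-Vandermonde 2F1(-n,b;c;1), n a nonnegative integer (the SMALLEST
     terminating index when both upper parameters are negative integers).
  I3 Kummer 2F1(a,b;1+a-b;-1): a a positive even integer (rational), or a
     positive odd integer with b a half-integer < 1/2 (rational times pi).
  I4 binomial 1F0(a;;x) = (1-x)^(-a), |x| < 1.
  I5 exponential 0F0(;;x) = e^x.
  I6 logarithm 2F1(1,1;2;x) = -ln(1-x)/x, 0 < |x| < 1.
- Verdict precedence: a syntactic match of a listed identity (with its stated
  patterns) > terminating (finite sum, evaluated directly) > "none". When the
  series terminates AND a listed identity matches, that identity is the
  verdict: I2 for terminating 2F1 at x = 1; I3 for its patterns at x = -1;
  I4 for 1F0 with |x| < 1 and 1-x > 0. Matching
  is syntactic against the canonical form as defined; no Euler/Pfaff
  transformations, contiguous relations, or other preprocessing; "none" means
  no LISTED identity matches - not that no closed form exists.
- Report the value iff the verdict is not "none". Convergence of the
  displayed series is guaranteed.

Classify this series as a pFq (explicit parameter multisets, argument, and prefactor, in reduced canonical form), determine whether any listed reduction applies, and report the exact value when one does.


With C = -\frac{1}{4}: the canonical form is 2F1(-8, 4; 13; -1). Verdict: Kummer's theorem (I3) matches (x = -1; c = 13 equals 1+a-b for upper {-8, 4}: listed pattern). Its exact value is -\frac{11}{4}.

The tell: from the first term -\frac{1}{4}: the running product (C = -1/4) telescopes to a rising factorial.
Step ratio: r(k) = -1 * (k-8) (k+4) / [(k+13) (k+1)] - poly over poly, x = -1 from leading terms; C = -\frac{1}{4} at k = 0.
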